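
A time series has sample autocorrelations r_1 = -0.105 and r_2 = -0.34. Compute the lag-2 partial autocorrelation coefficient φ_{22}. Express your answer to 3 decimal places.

-0.355

φ_{22} = (r_2 − r_1²) / (1 − r_1²)
r_1² = (-0.105)² = 0.011025
Numerator = -0.34 − 0.0110 = -0.3510; denominator = 1 − 0.0110 = 0.9890
φ_{22} = -0.3510 / 0.9890 = -0.355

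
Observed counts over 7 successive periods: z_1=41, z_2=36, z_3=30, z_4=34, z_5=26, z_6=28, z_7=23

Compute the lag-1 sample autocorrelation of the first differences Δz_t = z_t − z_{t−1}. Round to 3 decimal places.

-0.733

First differences Δz: -5, -6, 4, -8, 2, -5
Mean of differences = -3.0000
Numerator Σ(Δz_t−Δz̄)(Δz_{t+1}−Δz̄) = -85.0000
Denominator Σ(Δz_t−Δz̄)² = 116.0000
r_1(Δz) = -85.0000 / 116.0000 = -0.733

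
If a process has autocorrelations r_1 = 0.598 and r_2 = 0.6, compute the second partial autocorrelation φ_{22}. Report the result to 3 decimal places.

φ_{22} = (r_2 − r_1²) / (1 − r_1²)
r_1² = (0.598)² = 0.357604
Numerator = 0.6 − 0.3576 = 0.2424; denominator = 1 − 0.3576 = 0.6424
φ_{22} = 0.2424 / 0.6424 = 0.377

0.377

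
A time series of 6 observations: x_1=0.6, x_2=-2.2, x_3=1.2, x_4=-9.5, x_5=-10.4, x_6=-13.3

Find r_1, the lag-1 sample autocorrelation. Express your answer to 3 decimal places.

Mean x̄ = (0.6 − 2.2 + 1.2 − 9.5 − 10.4 − 13.3)/6 = -5.6000
Σ(x_t−x̄)(x_{t+1}−x̄) = (21.0800) + (23.1200) + (-26.5200) + (18.7200) + (36.9600) = 73.3600
Denominator Σ(x_t−x̄)² = 193.7800
r_1 = 73.3600 / 193.7800 = 0.379

0.379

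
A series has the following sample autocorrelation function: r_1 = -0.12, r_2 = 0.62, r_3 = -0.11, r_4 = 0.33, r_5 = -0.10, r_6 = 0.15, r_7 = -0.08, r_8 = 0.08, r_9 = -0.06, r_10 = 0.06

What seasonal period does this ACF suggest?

2

The largest autocorrelation is r_2 = 0.62, with weaker echoes at lags 4 (0.33) and 6 (0.15); the remaining lags stay at or below 0.08.
The dominant spike at lag 2 indicates a seasonal period of 2.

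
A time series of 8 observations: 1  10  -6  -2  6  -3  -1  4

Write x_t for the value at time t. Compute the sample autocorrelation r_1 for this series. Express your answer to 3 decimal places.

Mean x̄ = (1 + 10 − 6 − 2 + 6 − 3 − 1 + 4)/8 = 1.1250
Σ(x_t−x̄)(x_{t+1}−x̄) = (-1.1094) + (-63.2344) + (22.2656) + (-15.2344) + (-20.1094) + (8.7656) + (-6.1094) = -74.7656
Denominator Σ(x_t−x̄)² = 192.8750
r_1 = -74.7656 / 192.8750 = -0.388

-0.388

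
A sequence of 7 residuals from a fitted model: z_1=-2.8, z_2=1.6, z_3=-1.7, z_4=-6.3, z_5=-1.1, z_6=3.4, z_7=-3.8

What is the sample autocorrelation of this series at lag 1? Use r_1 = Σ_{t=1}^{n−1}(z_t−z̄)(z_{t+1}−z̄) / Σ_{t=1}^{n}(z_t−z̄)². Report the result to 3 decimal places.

-0.232

Mean z̄ = (-2.8 + 1.6 − 1.7 − 6.3 − 1.1 + 3.4 − 3.8)/7 = -1.5286
Deviations from mean: -1.2714, 3.1286, -0.1714, -4.7714, 0.4286, 4.9286, -2.2714
Numerator Σ_{t=1}^{6}(z_t−z̄)(z_{t+1}−z̄) = -14.8237
Denominator Σ(z_t−z̄)² = 63.8343
r_1 = -14.8237 / 63.8343 = -0.232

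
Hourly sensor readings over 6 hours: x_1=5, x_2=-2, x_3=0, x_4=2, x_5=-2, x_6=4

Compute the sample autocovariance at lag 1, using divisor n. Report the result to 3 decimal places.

-3.505

Mean x̄ = (5 − 2 + 0 + 2 − 2 + 4)/6 = 1.1667
Deviations: 3.8333, -3.1667, -1.1667, 0.8333, -3.1667, 2.8333
Σ_{t=1}^{5}(x_t−x̄)(x_{t+1}−x̄) = -21.0278
γ_1 = -21.0278 / 6 = -3.505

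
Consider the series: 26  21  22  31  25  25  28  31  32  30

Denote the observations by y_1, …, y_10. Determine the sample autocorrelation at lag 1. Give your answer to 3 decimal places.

0.359

Mean ȳ = (26 + 21 + 22 + 31 + 25 + 25 + 28 + 31 + 32 + 30)/10 = 27.1000
Numerator Σ_{t=1}^{9}(y_t−ȳ)(y_{t+1}−ȳ) = 49.0900
Denominator Σ(y_t−ȳ)² = 136.9000
r_1 = 49.0900 / 136.9000 = 0.359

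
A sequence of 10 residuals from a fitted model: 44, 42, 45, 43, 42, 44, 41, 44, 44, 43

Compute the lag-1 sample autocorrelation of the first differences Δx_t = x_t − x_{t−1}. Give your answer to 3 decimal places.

First differences Δx: -2, 3, -2, -1, 2, -3, 3, 0, -1
Mean of differences = -0.1111
Numerator Σ(Δx_t−Δx̄)(Δx_{t+1}−Δx̄) = -26.7901
Denominator Σ(Δx_t−Δx̄)² = 40.8889
r_1(Δx) = -26.7901 / 40.8889 = -0.655

-0.655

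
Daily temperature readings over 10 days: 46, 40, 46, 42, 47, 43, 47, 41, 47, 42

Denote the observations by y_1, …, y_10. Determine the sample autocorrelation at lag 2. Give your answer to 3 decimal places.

0.679

Mean ȳ = (46 + 40 + 46 + 42 + 47 + 43 + 47 + 41 + 47 + 42)/10 = 44.1000
Numerator Σ_{t=1}^{8}(y_t−ȳ)(y_{t+2}−ȳ) = 46.7800
Denominator Σ(y_t−ȳ)² = 68.9000
r_2 = 46.7800 / 68.9000 = 0.679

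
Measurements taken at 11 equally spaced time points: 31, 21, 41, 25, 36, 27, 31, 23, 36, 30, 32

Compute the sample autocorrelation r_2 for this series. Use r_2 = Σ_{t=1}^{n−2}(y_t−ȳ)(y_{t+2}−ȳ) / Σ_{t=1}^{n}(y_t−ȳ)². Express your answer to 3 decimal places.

Mean ȳ = (31 + 21 + 41 + 25 + 36 + 27 + 31 + 23 + 36 + 30 + 32)/11 = 30.2727
Numerator Σ_{t=1}^{9}(y_t−ȳ)(y_{t+2}−ȳ) = 179.3967
Denominator Σ(y_t−ȳ)² = 362.1818
r_2 = 179.3967 / 362.1818 = 0.495

0.495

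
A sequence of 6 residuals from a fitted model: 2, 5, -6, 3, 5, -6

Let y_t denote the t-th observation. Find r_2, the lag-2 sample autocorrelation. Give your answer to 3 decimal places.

Mean ȳ = (2 + 5 − 6 + 3 + 5 − 6)/6 = 0.5000
Deviations from mean: 1.5000, 4.5000, -6.5000, 2.5000, 4.5000, -6.5000
Σ(y_t−ȳ)(y_{t+2}−ȳ) = (-9.7500) + (11.2500) + (-29.2500) + (-16.2500) = -44.0000
Denominator Σ(y_t−ȳ)² = 133.5000
r_2 = -44.0000 / 133.5000 = -0.330

-0.330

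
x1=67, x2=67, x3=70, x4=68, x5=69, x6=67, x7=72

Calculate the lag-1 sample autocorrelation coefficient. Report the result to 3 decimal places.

-0.318

Mean x̄ = (67 + 67 + 70 + 68 + 69 + 67 + 72)/7 = 68.5714
Deviations from mean: -1.5714, -1.5714, 1.4286, -0.5714, 0.4286, -1.5714, 3.4286
Σ(x_t−x̄)(x_{t+1}−x̄) = (2.4694) + (-2.2449) + (-0.8163) + (-0.2449) + (-0.6735) + (-5.3878) = -6.8980
Denominator Σ(x_t−x̄)² = 21.7143
r_1 = -6.8980 / 21.7143 = -0.318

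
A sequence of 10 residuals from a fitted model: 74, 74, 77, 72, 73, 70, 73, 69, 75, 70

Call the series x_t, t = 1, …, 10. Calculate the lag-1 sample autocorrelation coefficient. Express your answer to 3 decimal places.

-0.239

Mean x̄ = (74 + 74 + 77 + 72 + 73 + 70 + 73 + 69 + 75 + 70)/10 = 72.7000
Numerator Σ_{t=1}^{9}(x_t−x̄)(x_{t+1}−x̄) = -13.3900
Denominator Σ(x_t−x̄)² = 56.1000
r_1 = -13.3900 / 56.1000 = -0.239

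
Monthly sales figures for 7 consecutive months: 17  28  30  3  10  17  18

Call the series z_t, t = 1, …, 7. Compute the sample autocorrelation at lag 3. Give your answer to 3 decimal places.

Mean z̄ = (17 + 28 + 30 + 3 + 10 + 17 + 18)/7 = 17.5714
Deviations from mean: -0.5714, 10.4286, 12.4286, -14.5714, -7.5714, -0.5714, 0.4286
Σ(z_t−z̄)(z_{t+3}−z̄) = (8.3265) + (-78.9592) + (-7.1020) + (-6.2449) = -83.9796
Denominator Σ(z_t−z̄)² = 533.7143
r_3 = -83.9796 / 533.7143 = -0.157

-0.157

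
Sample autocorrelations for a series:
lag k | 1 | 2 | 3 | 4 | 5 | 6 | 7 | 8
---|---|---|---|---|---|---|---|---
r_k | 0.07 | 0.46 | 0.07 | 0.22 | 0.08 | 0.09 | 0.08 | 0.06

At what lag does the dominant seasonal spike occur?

2

The largest autocorrelation is r_2 = 0.46, with a weaker echo at lag 4 (0.22); the remaining lags stay at or below 0.09.
The dominant spike at lag 2 indicates a seasonal period of 2.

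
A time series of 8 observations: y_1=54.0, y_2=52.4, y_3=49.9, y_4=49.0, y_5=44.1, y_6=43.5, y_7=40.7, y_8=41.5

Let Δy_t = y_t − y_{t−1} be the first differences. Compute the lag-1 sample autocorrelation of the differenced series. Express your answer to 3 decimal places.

-0.548

First differences Δy: -1.6, -2.5, -0.9, -4.9, -0.6, -2.8, 0.8
Mean of differences = -1.7857
Numerator Σ(Δy_t−Δȳ)(Δy_{t+1}−Δȳ) = -11.0416
Denominator Σ(Δy_t−Δȳ)² = 20.1486
r_1(Δy) = -11.0416 / 20.1486 = -0.548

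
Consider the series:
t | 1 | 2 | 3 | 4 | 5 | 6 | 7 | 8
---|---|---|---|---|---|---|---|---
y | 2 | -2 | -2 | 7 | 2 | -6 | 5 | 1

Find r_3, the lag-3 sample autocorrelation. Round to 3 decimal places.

0.404

Mean ȳ = (2 − 2 − 2 + 7 + 2 − 6 + 5 + 1)/8 = 0.8750
Deviations from mean: 1.1250, -2.8750, -2.8750, 6.1250, 1.1250, -6.8750, 4.1250, 0.1250
Numerator Σ_{t=1}^{5}(y_t−ȳ)(y_{t+3}−ȳ) = 48.8281
Denominator Σ(y_t−ȳ)² = 120.8750
r_3 = 48.8281 / 120.8750 = 0.404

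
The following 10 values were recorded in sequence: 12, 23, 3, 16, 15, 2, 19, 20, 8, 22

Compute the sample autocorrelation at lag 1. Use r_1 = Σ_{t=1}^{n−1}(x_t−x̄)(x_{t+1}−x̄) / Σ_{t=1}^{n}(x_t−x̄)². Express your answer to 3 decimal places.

Mean x̄ = (12 + 23 + 3 + 16 + 15 + 2 + 19 + 20 + 8 + 22)/10 = 14.0000
Numerator Σ_{t=1}^{9}(x_t−x̄)(x_{t+1}−x̄) = -263.0000
Denominator Σ(x_t−x̄)² = 516.0000
r_1 = -263.0000 / 516.0000 = -0.510

-0.510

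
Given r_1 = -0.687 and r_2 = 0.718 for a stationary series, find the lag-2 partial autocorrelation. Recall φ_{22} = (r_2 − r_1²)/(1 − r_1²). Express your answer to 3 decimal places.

φ_{22} = (r_2 − r_1²) / (1 − r_1²)
r_1² = (-0.687)² = 0.471969
Numerator = 0.718 − 0.4720 = 0.2460; denominator = 1 − 0.4720 = 0.5280
φ_{22} = 0.2460 / 0.5280 = 0.466

0.466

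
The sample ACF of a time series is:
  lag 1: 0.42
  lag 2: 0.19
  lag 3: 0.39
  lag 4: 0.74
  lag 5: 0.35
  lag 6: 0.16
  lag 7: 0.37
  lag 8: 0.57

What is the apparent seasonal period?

The largest autocorrelation is r_4 = 0.74, with a weaker echo at lag 8 (0.57); the remaining lags stay at or below 0.42. The elevated value at lag 1 (0.42), dropping to 0.19 at lag 2, reflects decaying short-term dependence rather than seasonality.
The dominant spike at lag 4 indicates a seasonal period of 4.

4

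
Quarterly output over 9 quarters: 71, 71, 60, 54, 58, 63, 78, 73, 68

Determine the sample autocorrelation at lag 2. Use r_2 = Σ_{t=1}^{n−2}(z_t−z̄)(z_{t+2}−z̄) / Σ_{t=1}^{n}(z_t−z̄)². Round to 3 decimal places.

-0.191

Mean z̄ = (71 + 71 + 60 + 54 + 58 + 63 + 78 + 73 + 68)/9 = 66.2222
Σ(z_t−z̄)(z_{t+2}−z̄) = (-29.7284) + (-58.3951) + (51.1605) + (39.3827) + (-96.8395) + (-21.8395) + (20.9383) = -95.3210
Denominator Σ(z_t−z̄)² = 499.5556
r_2 = -95.3210 / 499.5556 = -0.191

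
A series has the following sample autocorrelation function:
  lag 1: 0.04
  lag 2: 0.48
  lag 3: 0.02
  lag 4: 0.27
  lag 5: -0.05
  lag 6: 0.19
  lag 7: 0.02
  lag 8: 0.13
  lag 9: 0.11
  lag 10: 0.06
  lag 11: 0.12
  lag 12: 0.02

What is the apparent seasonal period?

The largest autocorrelation is r_2 = 0.48, with weaker echoes at lags 4 (0.27) and 6 (0.19); the remaining lags stay at or below 0.13.
The dominant spike at lag 2 indicates a seasonal period of 2.

2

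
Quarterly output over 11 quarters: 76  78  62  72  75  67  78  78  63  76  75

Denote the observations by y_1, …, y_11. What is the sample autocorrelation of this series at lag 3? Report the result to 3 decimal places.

Mean ȳ = (76 + 78 + 62 + 72 + 75 + 67 + 78 + 78 + 63 + 76 + 75)/11 = 72.7273
Numerator Σ_{t=1}^{8}(y_t−ȳ)(y_{t+3}−ȳ) = 164.1405
Denominator Σ(y_t−ȳ)² = 358.1818
r_3 = 164.1405 / 358.1818 = 0.458

0.458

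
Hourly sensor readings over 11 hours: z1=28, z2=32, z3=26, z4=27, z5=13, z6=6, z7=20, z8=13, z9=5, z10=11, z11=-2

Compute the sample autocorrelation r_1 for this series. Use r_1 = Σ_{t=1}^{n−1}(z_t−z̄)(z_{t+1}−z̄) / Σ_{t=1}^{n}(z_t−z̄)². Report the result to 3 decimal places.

Mean z̄ = (28 + 32 + 26 + 27 + 13 + 6 + 20 + 13 + 5 + 11 − 2)/11 = 16.2727
Numerator Σ_{t=1}^{10}(z_t−z̄)(z_{t+1}−z̄) = 582.4711
Denominator Σ(z_t−z̄)² = 1224.1818
r_1 = 582.4711 / 1224.1818 = 0.476

0.476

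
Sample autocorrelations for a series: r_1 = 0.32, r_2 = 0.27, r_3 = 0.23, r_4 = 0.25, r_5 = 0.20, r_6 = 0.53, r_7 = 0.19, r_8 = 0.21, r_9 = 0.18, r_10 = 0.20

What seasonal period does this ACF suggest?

The largest autocorrelation is r_6 = 0.53; the remaining lags stay at or below 0.32. The elevated value at lag 1 (0.32), dropping to 0.27 at lag 2, reflects decaying short-term dependence rather than seasonality.
The dominant spike at lag 6 indicates a seasonal period of 6.

6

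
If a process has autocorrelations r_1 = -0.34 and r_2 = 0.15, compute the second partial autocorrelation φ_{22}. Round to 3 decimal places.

φ_{22} = (r_2 − r_1²) / (1 − r_1²)
r_1² = (-0.34)² = 0.1156
Numerator = 0.15 − 0.1156 = 0.0344; denominator = 1 − 0.1156 = 0.8844
φ_{22} = 0.0344 / 0.8844 = 0.039

0.039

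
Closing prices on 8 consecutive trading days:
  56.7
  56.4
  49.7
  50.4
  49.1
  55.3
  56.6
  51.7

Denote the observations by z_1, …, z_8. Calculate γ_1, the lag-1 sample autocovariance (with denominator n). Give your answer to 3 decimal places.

1.847

Mean z̄ = (56.7 + 56.4 + 49.7 + 50.4 + 49.1 + 55.3 + 56.6 + 51.7)/8 = 53.2375
Σ_{t=1}^{7}(z_t−z̄)(z_{t+1}−z̄) = 14.7723
γ_1 = 14.7723 / 8 = 1.847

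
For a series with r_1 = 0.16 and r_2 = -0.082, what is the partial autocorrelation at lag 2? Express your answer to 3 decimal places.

φ_{22} = (r_2 − r_1²) / (1 − r_1²)
r_1² = (0.16)² = 0.0256
Numerator = -0.082 − 0.0256 = -0.1076; denominator = 1 − 0.0256 = 0.9744
φ_{22} = -0.1076 / 0.9744 = -0.110

-0.110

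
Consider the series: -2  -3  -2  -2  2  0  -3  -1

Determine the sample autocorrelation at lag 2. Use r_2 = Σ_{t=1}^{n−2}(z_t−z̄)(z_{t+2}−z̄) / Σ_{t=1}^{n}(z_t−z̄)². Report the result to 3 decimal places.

Mean z̄ = (-2 − 3 − 2 − 2 + 2 + 0 − 3 − 1)/8 = -1.3750
Σ(z_t−z̄)(z_{t+2}−z̄) = (0.3906) + (1.0156) + (-2.1094) + (-0.8594) + (-5.4844) + (0.5156) = -6.5313
Denominator Σ(z_t−z̄)² = 19.8750
r_2 = -6.5313 / 19.8750 = -0.329

-0.329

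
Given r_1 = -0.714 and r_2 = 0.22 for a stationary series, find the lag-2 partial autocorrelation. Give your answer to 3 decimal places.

φ_{22} = (r_2 − r_1²) / (1 − r_1²)
r_1² = (-0.714)² = 0.509796
Numerator = 0.22 − 0.5098 = -0.2898; denominator = 1 − 0.5098 = 0.4902
φ_{22} = -0.2898 / 0.4902 = -0.591

-0.591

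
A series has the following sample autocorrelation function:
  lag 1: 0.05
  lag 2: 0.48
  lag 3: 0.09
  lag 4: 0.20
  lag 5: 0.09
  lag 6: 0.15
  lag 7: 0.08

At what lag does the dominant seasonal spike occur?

The largest autocorrelation is r_2 = 0.48, with weaker echoes at lags 4 (0.20) and 6 (0.15); the remaining lags stay at or below 0.09.
The dominant spike at lag 2 indicates a seasonal period of 2.

2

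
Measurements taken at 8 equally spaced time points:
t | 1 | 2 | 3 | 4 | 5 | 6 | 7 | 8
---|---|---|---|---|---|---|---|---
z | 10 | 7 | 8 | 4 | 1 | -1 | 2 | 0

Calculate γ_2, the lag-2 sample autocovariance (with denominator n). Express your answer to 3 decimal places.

4.684

Mean z̄ = (10 + 7 + 8 + 4 + 1 − 1 + 2 + 0)/8 = 3.8750
Σ_{t=1}^{6}(z_t−z̄)(z_{t+2}−z̄) = 37.4688
γ_2 = 37.4688 / 8 = 4.684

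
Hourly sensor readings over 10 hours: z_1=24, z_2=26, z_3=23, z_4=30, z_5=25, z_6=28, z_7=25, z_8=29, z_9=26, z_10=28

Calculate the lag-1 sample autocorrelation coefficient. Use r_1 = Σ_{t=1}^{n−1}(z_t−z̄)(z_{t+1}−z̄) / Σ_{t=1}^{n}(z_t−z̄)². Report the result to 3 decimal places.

-0.534

Mean z̄ = (24 + 26 + 23 + 30 + 25 + 28 + 25 + 29 + 26 + 28)/10 = 26.4000
Numerator Σ_{t=1}^{9}(z_t−z̄)(z_{t+1}−z̄) = -24.7600
Denominator Σ(z_t−z̄)² = 46.4000
r_1 = -24.7600 / 46.4000 = -0.534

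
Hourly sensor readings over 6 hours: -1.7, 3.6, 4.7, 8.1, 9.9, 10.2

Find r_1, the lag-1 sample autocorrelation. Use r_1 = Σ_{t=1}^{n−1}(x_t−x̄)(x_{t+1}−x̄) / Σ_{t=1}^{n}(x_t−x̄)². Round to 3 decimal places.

0.423

Mean x̄ = (-1.7 + 3.6 + 4.7 + 8.1 + 9.9 + 10.2)/6 = 5.8000
Deviations from mean: -7.5000, -2.2000, -1.1000, 2.3000, 4.1000, 4.4000
Σ(x_t−x̄)(x_{t+1}−x̄) = (16.5000) + (2.4200) + (-2.5300) + (9.4300) + (18.0400) = 43.8600
Denominator Σ(x_t−x̄)² = 103.7600
r_1 = 43.8600 / 103.7600 = 0.423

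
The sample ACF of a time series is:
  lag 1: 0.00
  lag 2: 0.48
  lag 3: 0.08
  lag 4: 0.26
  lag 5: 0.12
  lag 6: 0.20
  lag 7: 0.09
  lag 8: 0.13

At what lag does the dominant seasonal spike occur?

The largest autocorrelation is r_2 = 0.48, with weaker echoes at lags 4 (0.26) and 6 (0.20); the remaining lags stay at or below 0.13.
The dominant spike at lag 2 indicates a seasonal period of 2.

2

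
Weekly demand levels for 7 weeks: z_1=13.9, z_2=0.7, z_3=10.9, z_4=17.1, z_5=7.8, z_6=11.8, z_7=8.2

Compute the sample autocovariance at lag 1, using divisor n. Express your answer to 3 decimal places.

-8.711

Mean z̄ = (13.9 + 0.7 + 10.9 + 17.1 + 7.8 + 11.8 + 8.2)/7 = 10.0571
Deviations: 3.8429, -9.3571, 0.8429, 7.0429, -2.2571, 1.7429, -1.8571
Σ_{t=1}^{6}(z_t−z̄)(z_{t+1}−z̄) = -60.9761
γ_1 = -60.9761 / 7 = -8.711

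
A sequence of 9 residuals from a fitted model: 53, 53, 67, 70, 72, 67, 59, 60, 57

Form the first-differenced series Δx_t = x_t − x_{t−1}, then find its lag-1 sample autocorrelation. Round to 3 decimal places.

0.207

First differences Δx: 0, 14, 3, 2, -5, -8, 1, -3
Mean of differences = 0.5000
Numerator Σ(Δx_t−Δx̄)(Δx_{t+1}−Δx̄) = 63.2500
Denominator Σ(Δx_t−Δx̄)² = 306.0000
r_1(Δx) = 63.2500 / 306.0000 = 0.207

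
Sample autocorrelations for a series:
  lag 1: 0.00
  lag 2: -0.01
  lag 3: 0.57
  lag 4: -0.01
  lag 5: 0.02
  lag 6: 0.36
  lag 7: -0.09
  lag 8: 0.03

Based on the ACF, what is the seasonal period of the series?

The largest autocorrelation is r_3 = 0.57, with a weaker echo at lag 6 (0.36); the remaining lags stay at or below 0.03.
The dominant spike at lag 3 indicates a seasonal period of 3.

3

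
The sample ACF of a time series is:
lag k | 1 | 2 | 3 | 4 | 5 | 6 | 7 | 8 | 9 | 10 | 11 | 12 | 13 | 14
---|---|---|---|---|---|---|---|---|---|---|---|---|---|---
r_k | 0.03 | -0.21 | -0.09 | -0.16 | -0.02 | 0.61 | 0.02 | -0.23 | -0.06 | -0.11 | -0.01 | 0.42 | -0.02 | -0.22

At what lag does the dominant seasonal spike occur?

The largest autocorrelation is r_6 = 0.61, with a weaker echo at lag 12 (0.42); the remaining lags stay at or below 0.03.
The dominant spike at lag 6 indicates a seasonal period of 6.

6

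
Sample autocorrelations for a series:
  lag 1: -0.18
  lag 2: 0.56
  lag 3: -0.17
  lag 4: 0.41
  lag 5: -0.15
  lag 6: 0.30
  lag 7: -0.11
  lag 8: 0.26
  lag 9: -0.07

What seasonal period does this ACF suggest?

The largest autocorrelation is r_2 = 0.56, with weaker echoes at lags 4 (0.41), 6 (0.30) and 8 (0.26); the remaining lags stay at or below -0.07.
The dominant spike at lag 2 indicates a seasonal period of 2.

2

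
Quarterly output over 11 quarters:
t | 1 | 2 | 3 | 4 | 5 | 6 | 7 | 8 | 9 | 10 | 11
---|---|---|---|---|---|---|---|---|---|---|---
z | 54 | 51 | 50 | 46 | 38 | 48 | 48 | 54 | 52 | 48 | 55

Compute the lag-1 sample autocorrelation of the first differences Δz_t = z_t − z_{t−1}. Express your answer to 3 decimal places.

-0.247

First differences Δz: -3, -1, -4, -8, 10, 0, 6, -2, -4, 7
Mean of differences = 0.1000
Numerator Σ(Δz_t−Δz̄)(Δz_{t+1}−Δz̄) = -72.7100
Denominator Σ(Δz_t−Δz̄)² = 294.9000
r_1(Δz) = -72.7100 / 294.9000 = -0.247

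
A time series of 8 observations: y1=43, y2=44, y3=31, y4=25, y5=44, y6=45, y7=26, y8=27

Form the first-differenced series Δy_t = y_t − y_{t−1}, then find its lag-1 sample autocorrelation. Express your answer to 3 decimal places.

First differences Δy: 1, -13, -6, 19, 1, -19, 1
Mean of differences = -2.2857
Numerator Σ(Δy_t−Δȳ)(Δy_{t+1}−Δȳ) = -114.3673
Denominator Σ(Δy_t−Δȳ)² = 893.4286
r_1(Δy) = -114.3673 / 893.4286 = -0.128

-0.128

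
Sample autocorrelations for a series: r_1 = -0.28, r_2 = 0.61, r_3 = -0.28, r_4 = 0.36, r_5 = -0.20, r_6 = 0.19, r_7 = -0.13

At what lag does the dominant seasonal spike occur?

The largest autocorrelation is r_2 = 0.61, with weaker echoes at lags 4 (0.36) and 6 (0.19); the remaining lags stay at or below -0.13.
The dominant spike at lag 2 indicates a seasonal period of 2.

2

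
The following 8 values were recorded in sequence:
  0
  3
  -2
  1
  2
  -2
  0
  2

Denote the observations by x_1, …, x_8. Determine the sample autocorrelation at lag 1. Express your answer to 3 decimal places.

-0.469

Mean x̄ = (0 + 3 − 2 + 1 + 2 − 2 + 0 + 2)/8 = 0.5000
Deviations from mean: -0.5000, 2.5000, -2.5000, 0.5000, 1.5000, -2.5000, -0.5000, 1.5000
Σ(x_t−x̄)(x_{t+1}−x̄) = (-1.2500) + (-6.2500) + (-1.2500) + (0.7500) + (-3.7500) + (1.2500) + (-0.7500) = -11.2500
Denominator Σ(x_t−x̄)² = 24.0000
r_1 = -11.2500 / 24.0000 = -0.469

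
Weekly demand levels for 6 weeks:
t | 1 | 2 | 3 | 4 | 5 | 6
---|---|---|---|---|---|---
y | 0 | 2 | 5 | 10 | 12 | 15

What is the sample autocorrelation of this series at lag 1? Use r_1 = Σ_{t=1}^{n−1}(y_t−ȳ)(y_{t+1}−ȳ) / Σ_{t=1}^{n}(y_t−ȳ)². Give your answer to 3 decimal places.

Mean ȳ = (0 + 2 + 5 + 10 + 12 + 15)/6 = 7.3333
Deviations from mean: -7.3333, -5.3333, -2.3333, 2.6667, 4.6667, 7.6667
Σ(y_t−ȳ)(y_{t+1}−ȳ) = (39.1111) + (12.4444) + (-6.2222) + (12.4444) + (35.7778) = 93.5556
Denominator Σ(y_t−ȳ)² = 175.3333
r_1 = 93.5556 / 175.3333 = 0.534

0.534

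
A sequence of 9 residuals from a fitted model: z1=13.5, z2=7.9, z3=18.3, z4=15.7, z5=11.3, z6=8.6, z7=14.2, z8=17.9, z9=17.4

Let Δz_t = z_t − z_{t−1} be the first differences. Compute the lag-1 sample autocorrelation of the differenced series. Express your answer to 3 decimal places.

First differences Δz: -5.6, 10.4, -2.6, -4.4, -2.7, 5.6, 3.7, -0.5
Mean of differences = 0.4875
Numerator Σ(Δz_t−Δz̄)(Δz_{t+1}−Δz̄) = -63.3227
Denominator Σ(Δz_t−Δz̄)² = 216.3288
r_1(Δz) = -63.3227 / 216.3288 = -0.293

-0.293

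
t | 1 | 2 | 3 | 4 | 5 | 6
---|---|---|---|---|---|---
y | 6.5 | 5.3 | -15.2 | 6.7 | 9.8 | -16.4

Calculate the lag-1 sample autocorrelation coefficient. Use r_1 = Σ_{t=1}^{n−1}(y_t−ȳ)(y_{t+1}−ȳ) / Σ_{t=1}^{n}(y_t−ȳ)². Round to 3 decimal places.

Mean ȳ = (6.5 + 5.3 − 15.2 + 6.7 + 9.8 − 16.4)/6 = -0.5500
Numerator Σ_{t=1}^{5}(y_t−ȳ)(y_{t+1}−ȳ) = -239.6825
Denominator Σ(y_t−ȳ)² = 709.4550
r_1 = -239.6825 / 709.4550 = -0.338

-0.338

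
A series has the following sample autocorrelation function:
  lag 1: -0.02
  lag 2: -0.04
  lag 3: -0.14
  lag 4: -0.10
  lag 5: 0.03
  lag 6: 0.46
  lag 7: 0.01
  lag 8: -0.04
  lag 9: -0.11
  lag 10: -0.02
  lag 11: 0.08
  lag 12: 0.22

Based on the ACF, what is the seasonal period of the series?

6

The largest autocorrelation is r_6 = 0.46, with a weaker echo at lag 12 (0.22); the remaining lags stay at or below 0.08.
The dominant spike at lag 6 indicates a seasonal period of 6.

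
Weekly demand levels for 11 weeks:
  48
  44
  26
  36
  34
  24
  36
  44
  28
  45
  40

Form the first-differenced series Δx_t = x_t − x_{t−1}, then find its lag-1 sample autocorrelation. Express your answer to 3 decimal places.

-0.469

First differences Δx: -4, -18, 10, -2, -10, 12, 8, -16, 17, -5
Mean of differences = -0.8000
Numerator Σ(Δx_t−Δx̄)(Δx_{t+1}−Δx̄) = -616.8400
Denominator Σ(Δx_t−Δx̄)² = 1315.6000
r_1(Δx) = -616.8400 / 1315.6000 = -0.469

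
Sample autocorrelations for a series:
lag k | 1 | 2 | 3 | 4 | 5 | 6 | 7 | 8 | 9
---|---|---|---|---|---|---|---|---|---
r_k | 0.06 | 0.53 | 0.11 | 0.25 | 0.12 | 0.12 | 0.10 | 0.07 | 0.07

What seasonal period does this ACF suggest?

2

The largest autocorrelation is r_2 = 0.53, with a weaker echo at lag 4 (0.25); the remaining lags stay at or below 0.12.
The dominant spike at lag 2 indicates a seasonal period of 2.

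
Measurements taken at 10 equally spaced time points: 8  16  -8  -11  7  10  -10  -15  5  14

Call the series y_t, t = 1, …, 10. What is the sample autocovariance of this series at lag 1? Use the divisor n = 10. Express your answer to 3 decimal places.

Mean ȳ = (8 + 16 − 8 − 11 + 7 + 10 − 10 − 15 + 5 + 14)/10 = 1.6000
Σ_{t=1}^{9}(y_t−ȳ)(y_{t+1}−ȳ) = 133.0400
γ_1 = 133.0400 / 10 = 13.304

13.304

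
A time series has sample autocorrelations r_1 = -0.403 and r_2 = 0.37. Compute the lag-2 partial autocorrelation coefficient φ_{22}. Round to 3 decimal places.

φ_{22} = (r_2 − r_1²) / (1 − r_1²)
r_1² = (-0.403)² = 0.162409
Numerator = 0.37 − 0.1624 = 0.2076; denominator = 1 − 0.1624 = 0.8376
φ_{22} = 0.2076 / 0.8376 = 0.248

0.248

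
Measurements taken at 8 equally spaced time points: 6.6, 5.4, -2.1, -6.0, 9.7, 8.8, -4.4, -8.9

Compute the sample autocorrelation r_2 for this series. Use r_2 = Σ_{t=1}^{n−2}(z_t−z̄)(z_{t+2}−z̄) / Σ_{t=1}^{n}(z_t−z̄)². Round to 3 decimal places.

Mean z̄ = (6.6 + 5.4 − 2.1 − 6.0 + 9.7 + 8.8 − 4.4 − 8.9)/8 = 1.1375
Deviations from mean: 5.4625, 4.2625, -3.2375, -7.1375, 8.5625, 7.6625, -5.5375, -10.0375
Σ(z_t−z̄)(z_{t+2}−z̄) = (-17.6848) + (-30.4236) + (-27.7211) + (-54.6911) + (-47.4148) + (-76.9123) = -254.8478
Denominator Σ(z_t−z̄)² = 372.8788
r_2 = -254.8478 / 372.8788 = -0.683

-0.683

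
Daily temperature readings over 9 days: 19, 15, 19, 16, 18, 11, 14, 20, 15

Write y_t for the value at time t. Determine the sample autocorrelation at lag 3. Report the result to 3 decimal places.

Mean ȳ = (19 + 15 + 19 + 16 + 18 + 11 + 14 + 20 + 15)/9 = 16.3333
Numerator Σ_{t=1}^{6}(y_t−ȳ)(y_{t+3}−ȳ) = -3.3333
Denominator Σ(y_t−ȳ)² = 68.0000
r_3 = -3.3333 / 68.0000 = -0.049

-0.049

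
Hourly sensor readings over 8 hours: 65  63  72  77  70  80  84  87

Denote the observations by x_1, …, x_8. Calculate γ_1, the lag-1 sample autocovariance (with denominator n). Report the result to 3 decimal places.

Mean x̄ = (65 + 63 + 72 + 77 + 70 + 80 + 84 + 87)/8 = 74.7500
Deviations: -9.7500, -11.7500, -2.7500, 2.2500, -4.7500, 5.2500, 9.2500, 12.2500
Σ_{t=1}^{7}(x_t−x̄)(x_{t+1}−x̄) = 266.9375
γ_1 = 266.9375 / 8 = 33.367

33.367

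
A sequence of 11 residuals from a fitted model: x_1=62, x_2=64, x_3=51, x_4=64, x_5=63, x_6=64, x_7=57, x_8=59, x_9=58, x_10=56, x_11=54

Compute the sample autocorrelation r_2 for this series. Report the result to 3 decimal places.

Mean x̄ = (62 + 64 + 51 + 64 + 63 + 64 + 57 + 59 + 58 + 56 + 54)/11 = 59.2727
Numerator Σ_{t=1}^{9}(x_t−x̄)(x_{t+2}−x̄) = -7.9669
Denominator Σ(x_t−x̄)² = 202.1818
r_2 = -7.9669 / 202.1818 = -0.039

-0.039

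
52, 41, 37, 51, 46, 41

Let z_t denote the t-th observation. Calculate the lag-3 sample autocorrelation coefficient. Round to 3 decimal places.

0.384

Mean z̄ = (52 + 41 + 37 + 51 + 46 + 41)/6 = 44.6667
Σ(z_t−z̄)(z_{t+3}−z̄) = (46.4444) + (-4.8889) + (28.1111) = 69.6667
Denominator Σ(z_t−z̄)² = 181.3333
r_3 = 69.6667 / 181.3333 = 0.384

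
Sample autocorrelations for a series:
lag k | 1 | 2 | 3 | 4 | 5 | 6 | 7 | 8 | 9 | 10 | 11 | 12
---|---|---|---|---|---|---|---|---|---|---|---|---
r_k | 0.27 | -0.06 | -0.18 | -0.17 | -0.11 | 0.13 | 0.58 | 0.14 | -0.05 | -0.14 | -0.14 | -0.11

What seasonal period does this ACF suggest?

The largest autocorrelation is r_7 = 0.58; the remaining lags stay at or below 0.27.
The dominant spike at lag 7 indicates a seasonal period of 7.

7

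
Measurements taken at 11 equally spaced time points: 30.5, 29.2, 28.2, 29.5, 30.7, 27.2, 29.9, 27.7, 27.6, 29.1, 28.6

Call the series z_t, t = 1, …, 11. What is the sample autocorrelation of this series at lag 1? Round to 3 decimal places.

Mean z̄ = (30.5 + 29.2 + 28.2 + 29.5 + 30.7 + 27.2 + 29.9 + 27.7 + 27.6 + 29.1 + 28.6)/11 = 28.9273
Numerator Σ_{t=1}^{10}(z_t−z̄)(z_{t+1}−z̄) = -3.7635
Denominator Σ(z_t−z̄)² = 13.8818
r_1 = -3.7635 / 13.8818 = -0.271

-0.271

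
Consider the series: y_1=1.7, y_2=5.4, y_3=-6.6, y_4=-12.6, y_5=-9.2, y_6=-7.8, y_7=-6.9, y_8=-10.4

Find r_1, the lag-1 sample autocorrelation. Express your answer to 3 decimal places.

Mean ȳ = (1.7 + 5.4 − 6.6 − 12.6 − 9.2 − 7.8 − 6.9 − 10.4)/8 = -5.8000
Deviations from mean: 7.5000, 11.2000, -0.8000, -6.8000, -3.4000, -2.0000, -1.1000, -4.6000
Numerator Σ_{t=1}^{7}(y_t−ȳ)(y_{t+1}−ȳ) = 117.6600
Denominator Σ(y_t−ȳ)² = 266.5000
r_1 = 117.6600 / 266.5000 = 0.442

0.442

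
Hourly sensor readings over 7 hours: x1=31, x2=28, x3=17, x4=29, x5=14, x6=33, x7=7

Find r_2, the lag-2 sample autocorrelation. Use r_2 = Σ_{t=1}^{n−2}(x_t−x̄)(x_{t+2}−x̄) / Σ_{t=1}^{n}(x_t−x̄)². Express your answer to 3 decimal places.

Mean x̄ = (31 + 28 + 17 + 29 + 14 + 33 + 7)/7 = 22.7143
Deviations from mean: 8.2857, 5.2857, -5.7143, 6.2857, -8.7143, 10.2857, -15.7143
Σ(x_t−x̄)(x_{t+2}−x̄) = (-47.3469) + (33.2245) + (49.7959) + (64.6531) + (136.9388) = 237.2653
Denominator Σ(x_t−x̄)² = 597.4286
r_2 = 237.2653 / 597.4286 = 0.397

0.397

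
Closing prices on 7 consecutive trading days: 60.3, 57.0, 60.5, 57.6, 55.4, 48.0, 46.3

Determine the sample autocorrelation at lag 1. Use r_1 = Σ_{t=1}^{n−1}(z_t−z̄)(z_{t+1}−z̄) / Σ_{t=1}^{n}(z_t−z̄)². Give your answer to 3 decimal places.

0.490

Mean z̄ = (60.3 + 57.0 + 60.5 + 57.6 + 55.4 + 48.0 + 46.3)/7 = 55.0143
Deviations from mean: 5.2857, 1.9857, 5.4857, 2.5857, 0.3857, -7.0143, -8.7143
Σ(z_t−z̄)(z_{t+1}−z̄) = (10.4959) + (10.8931) + (14.1845) + (0.9973) + (-2.7055) + (61.1245) = 94.9898
Denominator Σ(z_t−z̄)² = 193.9486
r_1 = 94.9898 / 193.9486 = 0.490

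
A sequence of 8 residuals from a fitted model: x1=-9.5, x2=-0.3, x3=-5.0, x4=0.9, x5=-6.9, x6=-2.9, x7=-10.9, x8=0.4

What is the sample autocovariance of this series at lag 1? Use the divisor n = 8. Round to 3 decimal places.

Mean x̄ = (-9.5 − 0.3 − 5.0 + 0.9 − 6.9 − 2.9 − 10.9 + 0.4)/8 = -4.2750
Σ_{t=1}^{7}(x_t−x̄)(x_{t+1}−x̄) = -84.6781
γ_1 = -84.6781 / 8 = -10.585

-10.585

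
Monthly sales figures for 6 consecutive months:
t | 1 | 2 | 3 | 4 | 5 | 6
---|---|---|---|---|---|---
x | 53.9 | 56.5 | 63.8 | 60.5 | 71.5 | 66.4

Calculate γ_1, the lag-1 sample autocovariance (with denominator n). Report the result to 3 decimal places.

9.843

Mean x̄ = (53.9 + 56.5 + 63.8 + 60.5 + 71.5 + 66.4)/6 = 62.1000
Σ_{t=1}^{5}(x_t−x̄)(x_{t+1}−x̄) = 59.0600
γ_1 = 59.0600 / 6 = 9.843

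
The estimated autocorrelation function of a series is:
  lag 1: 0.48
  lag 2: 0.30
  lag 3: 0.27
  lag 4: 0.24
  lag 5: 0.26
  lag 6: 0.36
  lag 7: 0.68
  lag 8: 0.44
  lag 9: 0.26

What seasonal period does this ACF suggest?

7

The largest autocorrelation is r_7 = 0.68; the remaining lags stay at or below 0.48. The elevated value at lag 1 (0.48), dropping to 0.30 at lag 2, reflects decaying short-term dependence rather than seasonality.
The dominant spike at lag 7 indicates a seasonal period of 7.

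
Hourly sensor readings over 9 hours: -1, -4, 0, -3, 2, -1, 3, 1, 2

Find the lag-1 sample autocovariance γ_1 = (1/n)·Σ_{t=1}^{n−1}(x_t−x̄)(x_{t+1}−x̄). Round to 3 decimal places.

-0.248

Mean x̄ = (-1 − 4 + 0 − 3 + 2 − 1 + 3 + 1 + 2)/9 = -0.1111
Σ_{t=1}^{8}(x_t−x̄)(x_{t+1}−x̄) = -2.2346
γ_1 = -2.2346 / 9 = -0.248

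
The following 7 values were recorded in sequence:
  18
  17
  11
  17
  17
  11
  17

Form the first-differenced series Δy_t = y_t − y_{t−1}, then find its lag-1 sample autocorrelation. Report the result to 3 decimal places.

-0.463

First differences Δy: -1, -6, 6, 0, -6, 6
Mean of differences = -0.1667
Numerator Σ(Δy_t−Δȳ)(Δy_{t+1}−Δȳ) = -67.0278
Denominator Σ(Δy_t−Δȳ)² = 144.8333
r_1(Δy) = -67.0278 / 144.8333 = -0.463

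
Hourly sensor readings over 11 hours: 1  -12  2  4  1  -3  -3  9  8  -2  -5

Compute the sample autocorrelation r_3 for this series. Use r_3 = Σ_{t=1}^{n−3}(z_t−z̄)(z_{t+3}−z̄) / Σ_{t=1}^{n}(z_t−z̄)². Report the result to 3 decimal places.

Mean z̄ = (1 − 12 + 2 + 4 + 1 − 3 − 3 + 9 + 8 − 2 − 5)/11 = 0.0000
Numerator Σ_{t=1}^{8}(z_t−z̄)(z_{t+3}−z̄) = -80.0000
Denominator Σ(z_t−z̄)² = 358.0000
r_3 = -80.0000 / 358.0000 = -0.223

-0.223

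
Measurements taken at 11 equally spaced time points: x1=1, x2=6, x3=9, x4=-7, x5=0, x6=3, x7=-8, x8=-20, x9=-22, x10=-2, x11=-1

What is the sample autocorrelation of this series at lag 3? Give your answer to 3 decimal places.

-0.118

Mean x̄ = (1 + 6 + 9 − 7 + 0 + 3 − 8 − 20 − 22 − 2 − 1)/11 = -3.7273
Numerator Σ_{t=1}^{8}(x_t−x̄)(x_{t+3}−x̄) = -114.9504
Denominator Σ(x_t−x̄)² = 976.1818
r_3 = -114.9504 / 976.1818 = -0.118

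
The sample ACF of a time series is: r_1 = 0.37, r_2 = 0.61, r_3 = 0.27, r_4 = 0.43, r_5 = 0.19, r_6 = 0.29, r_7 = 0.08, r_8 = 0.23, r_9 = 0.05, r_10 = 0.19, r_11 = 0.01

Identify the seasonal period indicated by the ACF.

2

The largest autocorrelation is r_2 = 0.61, with a weaker echo at lag 4 (0.43); the remaining lags stay at or below 0.37.
The dominant spike at lag 2 indicates a seasonal period of 2.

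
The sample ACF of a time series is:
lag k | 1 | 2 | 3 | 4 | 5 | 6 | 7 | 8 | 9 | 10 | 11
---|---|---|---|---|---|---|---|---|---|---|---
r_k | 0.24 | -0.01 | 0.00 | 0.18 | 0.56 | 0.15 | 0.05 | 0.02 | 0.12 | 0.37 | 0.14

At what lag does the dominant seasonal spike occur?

The largest autocorrelation is r_5 = 0.56, with a weaker echo at lag 10 (0.37); the remaining lags stay at or below 0.24.
The dominant spike at lag 5 indicates a seasonal period of 5.

5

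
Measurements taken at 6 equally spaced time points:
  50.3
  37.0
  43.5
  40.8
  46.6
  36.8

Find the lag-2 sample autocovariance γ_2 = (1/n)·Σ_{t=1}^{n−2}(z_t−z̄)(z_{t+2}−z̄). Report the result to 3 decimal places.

Mean z̄ = (50.3 + 37.0 + 43.5 + 40.8 + 46.6 + 36.8)/6 = 42.5000
Deviations: 7.8000, -5.5000, 1.0000, -1.7000, 4.1000, -5.7000
Σ_{t=1}^{4}(z_t−z̄)(z_{t+2}−z̄) = 30.9400
γ_2 = 30.9400 / 6 = 5.157

5.157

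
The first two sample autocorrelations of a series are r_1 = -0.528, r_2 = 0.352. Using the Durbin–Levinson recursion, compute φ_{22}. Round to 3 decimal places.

0.102

φ_{22} = (r_2 − r_1²) / (1 − r_1²)
r_1² = (-0.528)² = 0.278784
Numerator = 0.352 − 0.2788 = 0.0732; denominator = 1 − 0.2788 = 0.7212
φ_{22} = 0.0732 / 0.7212 = 0.102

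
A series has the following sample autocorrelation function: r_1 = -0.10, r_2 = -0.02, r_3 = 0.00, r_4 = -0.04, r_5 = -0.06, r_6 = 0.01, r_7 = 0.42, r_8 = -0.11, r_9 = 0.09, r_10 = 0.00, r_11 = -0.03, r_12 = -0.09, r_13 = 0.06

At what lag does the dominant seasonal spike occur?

7

The largest autocorrelation is r_7 = 0.42; the remaining lags stay at or below 0.09.
The dominant spike at lag 7 indicates a seasonal period of 7.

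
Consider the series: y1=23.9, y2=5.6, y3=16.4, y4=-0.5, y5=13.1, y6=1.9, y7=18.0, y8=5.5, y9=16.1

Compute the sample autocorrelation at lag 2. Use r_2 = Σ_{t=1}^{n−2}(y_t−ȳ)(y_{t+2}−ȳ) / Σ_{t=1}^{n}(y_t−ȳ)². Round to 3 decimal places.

Mean ȳ = (23.9 + 5.6 + 16.4 − 0.5 + 13.1 + 1.9 + 18.0 + 5.5 + 16.1)/9 = 11.1111
Σ(y_t−ȳ)(y_{t+2}−ȳ) = (67.6390) + (63.9901) + (10.5190) + (106.9512) + (13.7012) + (51.6846) + (34.3679) = 348.8531
Denominator Σ(y_t−ȳ)² = 549.3489
r_2 = 348.8531 / 549.3489 = 0.635

0.635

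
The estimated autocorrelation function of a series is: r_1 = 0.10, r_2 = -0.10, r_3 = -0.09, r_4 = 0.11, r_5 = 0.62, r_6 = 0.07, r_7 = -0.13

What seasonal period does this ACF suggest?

The largest autocorrelation is r_5 = 0.62; the remaining lags stay at or below 0.11.
The dominant spike at lag 5 indicates a seasonal period of 5.

5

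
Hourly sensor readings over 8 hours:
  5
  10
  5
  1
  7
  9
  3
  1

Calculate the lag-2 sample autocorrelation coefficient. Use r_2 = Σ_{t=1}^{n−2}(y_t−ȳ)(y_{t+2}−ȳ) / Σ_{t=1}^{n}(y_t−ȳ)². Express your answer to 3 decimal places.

-0.696

Mean ȳ = (5 + 10 + 5 + 1 + 7 + 9 + 3 + 1)/8 = 5.1250
Deviations from mean: -0.1250, 4.8750, -0.1250, -4.1250, 1.8750, 3.8750, -2.1250, -4.1250
Σ(y_t−ȳ)(y_{t+2}−ȳ) = (0.0156) + (-20.1094) + (-0.2344) + (-15.9844) + (-3.9844) + (-15.9844) = -56.2813
Denominator Σ(y_t−ȳ)² = 80.8750
r_2 = -56.2813 / 80.8750 = -0.696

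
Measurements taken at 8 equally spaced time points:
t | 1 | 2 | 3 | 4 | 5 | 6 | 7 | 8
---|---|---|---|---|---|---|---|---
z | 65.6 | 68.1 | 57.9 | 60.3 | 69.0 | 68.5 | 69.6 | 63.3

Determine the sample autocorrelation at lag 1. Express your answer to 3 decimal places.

0.117

Mean z̄ = (65.6 + 68.1 + 57.9 + 60.3 + 69.0 + 68.5 + 69.6 + 63.3)/8 = 65.2875
Deviations from mean: 0.3125, 2.8125, -7.3875, -4.9875, 3.7125, 3.2125, 4.3125, -1.9875
Σ(z_t−z̄)(z_{t+1}−z̄) = (0.8789) + (-20.7773) + (36.8452) + (-18.5161) + (11.9264) + (13.8539) + (-8.5711) = 15.6398
Denominator Σ(z_t−z̄)² = 134.1088
r_1 = 15.6398 / 134.1088 = 0.117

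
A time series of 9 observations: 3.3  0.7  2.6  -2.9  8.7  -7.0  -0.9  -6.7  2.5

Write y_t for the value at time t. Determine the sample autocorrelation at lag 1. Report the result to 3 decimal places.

Mean ȳ = (3.3 + 0.7 + 2.6 − 2.9 + 8.7 − 7.0 − 0.9 − 6.7 + 2.5)/9 = 0.0333
Numerator Σ_{t=1}^{8}(y_t−ȳ)(y_{t+1}−ȳ) = -93.7778
Denominator Σ(y_t−ȳ)² = 203.1800
r_1 = -93.7778 / 203.1800 = -0.462

-0.462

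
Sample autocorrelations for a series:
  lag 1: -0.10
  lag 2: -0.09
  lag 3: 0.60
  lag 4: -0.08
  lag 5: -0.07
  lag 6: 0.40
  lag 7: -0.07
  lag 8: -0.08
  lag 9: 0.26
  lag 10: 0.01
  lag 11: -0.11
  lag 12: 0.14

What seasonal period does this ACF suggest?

The largest autocorrelation is r_3 = 0.60, with weaker echoes at lags 6 (0.40) and 9 (0.26); the remaining lags stay at or below 0.14.
The dominant spike at lag 3 indicates a seasonal period of 3.

3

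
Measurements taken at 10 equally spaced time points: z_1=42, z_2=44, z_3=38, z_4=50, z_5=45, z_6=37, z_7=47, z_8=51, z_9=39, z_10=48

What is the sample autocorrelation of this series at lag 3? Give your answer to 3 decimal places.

0.452

Mean z̄ = (42 + 44 + 38 + 50 + 45 + 37 + 47 + 51 + 39 + 48)/10 = 44.1000
Σ(z_t−z̄)(z_{t+3}−z̄) = (-12.3900) + (-0.0900) + (43.3100) + (17.1100) + (6.2100) + (36.2100) + (11.3100) = 101.6700
Denominator Σ(z_t−z̄)² = 224.9000
r_3 = 101.6700 / 224.9000 = 0.452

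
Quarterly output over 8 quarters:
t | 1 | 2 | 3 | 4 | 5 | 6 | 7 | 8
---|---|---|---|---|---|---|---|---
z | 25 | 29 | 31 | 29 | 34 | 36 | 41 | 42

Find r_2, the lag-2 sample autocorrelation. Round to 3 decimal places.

0.211

Mean z̄ = (25 + 29 + 31 + 29 + 34 + 36 + 41 + 42)/8 = 33.3750
Deviations from mean: -8.3750, -4.3750, -2.3750, -4.3750, 0.6250, 2.6250, 7.6250, 8.6250
Σ(z_t−z̄)(z_{t+2}−z̄) = (19.8906) + (19.1406) + (-1.4844) + (-11.4844) + (4.7656) + (22.6406) = 53.4688
Denominator Σ(z_t−z̄)² = 253.8750
r_2 = 53.4688 / 253.8750 = 0.211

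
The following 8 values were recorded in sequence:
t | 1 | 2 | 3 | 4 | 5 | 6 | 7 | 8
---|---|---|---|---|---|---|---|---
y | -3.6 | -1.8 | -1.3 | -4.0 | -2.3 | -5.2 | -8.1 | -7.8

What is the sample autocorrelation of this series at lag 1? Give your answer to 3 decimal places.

Mean ȳ = (-3.6 − 1.8 − 1.3 − 4.0 − 2.3 − 5.2 − 8.1 − 7.8)/8 = -4.2625
Deviations from mean: 0.6625, 2.4625, 2.9625, 0.2625, 1.9625, -0.9375, -3.8375, -3.5375
Σ(y_t−ȳ)(y_{t+1}−ȳ) = (1.6314) + (7.2952) + (0.7777) + (0.5152) + (-1.8398) + (3.5977) + (13.5752) = 25.5523
Denominator Σ(y_t−ȳ)² = 47.3188
r_1 = 25.5523 / 47.3188 = 0.540

0.540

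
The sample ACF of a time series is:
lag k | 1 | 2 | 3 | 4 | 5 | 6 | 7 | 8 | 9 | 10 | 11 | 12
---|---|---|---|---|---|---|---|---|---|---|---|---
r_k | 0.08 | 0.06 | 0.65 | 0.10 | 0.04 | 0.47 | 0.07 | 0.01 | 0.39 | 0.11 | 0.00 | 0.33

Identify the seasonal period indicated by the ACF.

The largest autocorrelation is r_3 = 0.65, with weaker echoes at lags 6 (0.47), 9 (0.39) and 12 (0.33); the remaining lags stay at or below 0.11.
The dominant spike at lag 3 indicates a seasonal period of 3.

3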